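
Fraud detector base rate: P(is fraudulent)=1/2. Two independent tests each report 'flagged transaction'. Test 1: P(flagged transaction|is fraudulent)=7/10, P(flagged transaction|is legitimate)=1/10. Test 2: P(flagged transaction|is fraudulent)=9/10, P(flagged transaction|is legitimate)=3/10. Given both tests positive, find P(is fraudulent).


After test 1: P(+) = 7/10*1/2 + 1/10*1/2 = 2/5
P(B|+) = (7/20)/(2/5) = 7/8
After test 2 (use post1 as new prior): P(+) = 9/10*7/8 + 3/10*1/8 = 33/40
P(B|+,+) = (63/80)/(33/40) = 21/22

21/22


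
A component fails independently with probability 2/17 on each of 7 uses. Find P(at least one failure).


P(at least one) = 1 - P(none)
P(none) = (1 - 2/17)^7 = (15/17)^7 = 170859375/410338673
P(at least one) = 1 - 170859375/410338673 = 239479298/410338673

239479298/410338673


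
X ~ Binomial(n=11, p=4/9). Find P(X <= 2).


P(X<=2) = P(X=0) + P(X=1) + P(X=2)
= 48828125/31381059609 + 429687500/31381059609 + 1718750000/31381059609
= 244140625/3486784401

244140625/3486784401


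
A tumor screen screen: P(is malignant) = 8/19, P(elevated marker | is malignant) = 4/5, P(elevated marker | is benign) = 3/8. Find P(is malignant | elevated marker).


P(A) = P(A|B)P(B) + P(A|B')P(B') = 4/5*8/19 + 3/8*11/19 = 421/760
P(B|A) = P(A|B)P(B)/P(A) = (32/95)/(421/760) = 256/421

256/421


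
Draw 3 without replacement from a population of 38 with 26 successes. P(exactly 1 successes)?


P(X=1) = C(26,1)*C(12,2) / C(38,3)
= 26*66 / 8436
= 1716/8436 = 143/703

143/703


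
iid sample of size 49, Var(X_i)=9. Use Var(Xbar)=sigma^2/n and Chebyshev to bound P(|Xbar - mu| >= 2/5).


Var(Xbar) = Var(X)/n = 9/49
Chebyshev: P(|Xbar-mu| >= 2/5) <= Var(Xbar)/(2/5)^2 = (9/49)/(4/25) = 225/196
Bound exceeds 1, so trivial bound: 1

1


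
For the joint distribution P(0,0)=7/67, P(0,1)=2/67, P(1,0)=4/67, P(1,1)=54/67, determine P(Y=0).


P(Y=0) = P(0,0)+P(1,0) = 7/67 + 4/67 = 11/67

11/67


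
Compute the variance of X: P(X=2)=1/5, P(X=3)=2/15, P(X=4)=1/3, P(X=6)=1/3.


E[X] = 62/15, E[X^2] = 58/3
Var(X) = E[X^2] - (E[X])^2 = 58/3 - (62/15)^2 = 506/225

506/225


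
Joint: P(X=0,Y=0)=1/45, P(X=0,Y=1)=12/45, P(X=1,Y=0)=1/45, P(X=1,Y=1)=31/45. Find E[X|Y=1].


P(Y=1) = 43/45
E[X|Y=1] = (0*12 + 1*31)/43 = 31/43

31/43


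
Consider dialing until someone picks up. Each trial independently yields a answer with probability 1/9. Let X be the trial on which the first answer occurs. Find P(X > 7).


P(X > 7) = P(first 7 trials all fail) = (1-p)^7 = (8/9)^7 = 2097152/4782969

2097152/4782969


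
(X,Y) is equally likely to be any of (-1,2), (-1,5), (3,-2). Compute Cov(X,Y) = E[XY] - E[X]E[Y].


E[X]=1/3, E[Y]=5/3, E[XY]=-13/3
Cov(X,Y) = E[XY] - E[X]E[Y] = -13/3 - 1/3*5/3 = -44/9

-44/9


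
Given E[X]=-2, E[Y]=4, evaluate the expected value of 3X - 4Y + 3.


E[3X - 4Y + 3] = 3*E[X] - 4*E[Y] + 3
= (3)*(-2) + (-4)*(4) + (3)
= -6 - 16 + 3 = -19

-19


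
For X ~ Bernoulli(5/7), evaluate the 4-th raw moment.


For Bernoulli: X in {0,1}
E[X^4] = 0^4*(1-5/7) + 1^4*5/7 = 5/7

5/7


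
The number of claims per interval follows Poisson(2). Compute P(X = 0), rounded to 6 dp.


P(X=0) = e^(-2) * 2^0 / 0!
≈ 0.1353352832 * 1 / 1
≈ 0.135335

0.135335


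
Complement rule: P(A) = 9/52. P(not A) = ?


P(A') = 1 - P(A) = 1 - 9/52 = 43/52

43/52


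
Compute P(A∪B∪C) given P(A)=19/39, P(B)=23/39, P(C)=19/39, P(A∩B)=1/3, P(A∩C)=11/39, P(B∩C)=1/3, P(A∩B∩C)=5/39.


P(A∪B∪C) = P(A)+P(B)+P(C) - P(AB)-P(AC)-P(BC) + P(ABC)
= 19/39+23/39+19/39 - 1/3-11/39-1/3 + 5/39
= 29/39

29/39


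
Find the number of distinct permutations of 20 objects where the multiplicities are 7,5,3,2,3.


20! = 2432902008176640000
Denominator: 7!=5040 * 5!=120 * 3!=6 * 2!=2 * 3!=6
Coefficient = 2432902008176640000 / 43545600 = 55870214400

55870214400


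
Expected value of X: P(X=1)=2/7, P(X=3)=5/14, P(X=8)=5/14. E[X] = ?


E[X] = sum(x * P(x))
= 1*2/7 + 3*5/14 + 8*5/14
= 59/14

59/14


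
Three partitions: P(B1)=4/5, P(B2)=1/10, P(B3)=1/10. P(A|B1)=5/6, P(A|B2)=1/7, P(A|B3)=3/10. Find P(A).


P(A) = P(A|B1)P(B1) + P(A|B2)P(B2) + P(A|B3)P(B3)
= 5/6*4/5 + 1/7*1/10 + 3/10*1/10
= 2/3 + 1/70 + 3/100 = 1493/2100

1493/2100


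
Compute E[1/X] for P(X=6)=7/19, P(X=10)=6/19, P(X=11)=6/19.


E[1/X] = sum(g(x)*P(x))
= 1/6*7/19 + 1/10*6/19 + 1/11*6/19
= 763/6270

763/6270


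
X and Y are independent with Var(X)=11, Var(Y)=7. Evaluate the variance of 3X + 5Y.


Independence => Cov(X,Y)=0
Var(3X + 5Y) = 3^2*Var(X) + 5^2*Var(Y)
= 9*11 + 25*7 = 274

274


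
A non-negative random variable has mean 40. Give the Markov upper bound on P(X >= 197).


Markov: P(X >= a) <= E[X]/a
P(X >= 197) <= 40/197

40/197


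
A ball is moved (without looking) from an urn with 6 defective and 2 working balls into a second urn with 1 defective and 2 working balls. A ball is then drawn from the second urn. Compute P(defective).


P(transfer defective) = 6/8 = 3/4; P(transfer working) = 1/4
If defective transferred: Urn II has 2 defective of 4, so P(defective|defective moved) = 1/2
If working transferred: Urn II has 1 defective of 4, so P(defective|working moved) = 1/4
By total probability: P(defective) = 3/4*1/2 + 1/4*1/4 = 7/16

7/16


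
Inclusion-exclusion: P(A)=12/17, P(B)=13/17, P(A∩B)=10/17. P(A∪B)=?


P(A∪B) = P(A) + P(B) - P(A∩B)
= 12/17 + 13/17 - 10/17 = 15/17

15/17


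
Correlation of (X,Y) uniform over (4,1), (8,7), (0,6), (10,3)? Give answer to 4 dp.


Cov(X,Y) = -0.8750, Var(X) = 14.7500, Var(Y) = 5.6875
rho = Cov/(sqrt(VarX)*sqrt(VarY)) = -0.0955

-0.0955


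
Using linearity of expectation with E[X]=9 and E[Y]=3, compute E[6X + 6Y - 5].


E[6X + 6Y - 5] = 6*E[X] + 6*E[Y] - 5
= (6)*(9) + (6)*(3) + (-5)
= 54 + 18 - 5 = 67

67


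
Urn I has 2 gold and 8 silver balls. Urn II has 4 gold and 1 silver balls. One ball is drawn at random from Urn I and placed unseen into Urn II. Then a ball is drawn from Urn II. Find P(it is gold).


P(transfer gold) = 2/10 = 1/5; P(transfer silver) = 4/5
If gold transferred: Urn II has 5 gold of 6, so P(gold|gold moved) = 5/6
If silver transferred: Urn II has 4 gold of 6, so P(gold|silver moved) = 2/3
By total probability: P(gold) = 1/5*5/6 + 4/5*2/3 = 7/10

7/10


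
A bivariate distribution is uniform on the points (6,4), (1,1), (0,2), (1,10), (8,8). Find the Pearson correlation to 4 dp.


Cov(X,Y) = 3.8000, Var(X) = 10.1600, Var(Y) = 12.0000
rho = Cov/(sqrt(VarX)*sqrt(VarY)) = 0.3441

0.3441


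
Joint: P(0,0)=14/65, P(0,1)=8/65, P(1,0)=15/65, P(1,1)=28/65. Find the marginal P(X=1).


P(X=1) = P(1,0)+P(1,1) = 15/65 + 28/65 = 43/65

43/65


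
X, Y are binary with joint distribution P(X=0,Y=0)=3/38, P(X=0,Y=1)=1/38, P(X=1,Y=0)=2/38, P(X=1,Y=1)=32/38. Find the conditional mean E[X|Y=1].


P(Y=1) = 33/38
E[X|Y=1] = (0*1 + 1*32)/33 = 32/33

32/33


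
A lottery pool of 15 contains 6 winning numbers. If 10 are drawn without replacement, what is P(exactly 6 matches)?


P(X=6) = C(6,6)*C(9,4) / C(15,10)
= 1*126 / 3003
= 126/3003 = 6/143

6/143


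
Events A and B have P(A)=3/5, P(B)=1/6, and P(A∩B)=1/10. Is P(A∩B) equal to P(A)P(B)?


P(A)*P(B) = 3/5*1/6 = 1/10
P(A∩B) = 1/10, which equals P(A)P(B), so independent

Yes, A and B are independent


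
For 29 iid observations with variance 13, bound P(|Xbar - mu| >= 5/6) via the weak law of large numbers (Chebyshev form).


Var(Xbar) = Var(X)/n = 13/29
Chebyshev: P(|Xbar-mu| >= 5/6) <= Var(Xbar)/(5/6)^2 = (13/29)/(25/36) = 468/725

468/725


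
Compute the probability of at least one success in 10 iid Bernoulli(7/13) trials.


P(at least one) = 1 - P(none)
P(none) = (1 - 7/13)^10 = (6/13)^10 = 60466176/137858491849
P(at least one) = 1 - 60466176/137858491849 = 137798025673/137858491849

137798025673/137858491849


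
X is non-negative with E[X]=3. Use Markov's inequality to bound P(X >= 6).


Markov: P(X >= a) <= E[X]/a
P(X >= 6) <= 3/6 = 1/2

1/2


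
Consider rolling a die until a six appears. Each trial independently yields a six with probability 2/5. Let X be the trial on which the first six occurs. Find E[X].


For geometric (trials until first success), E[X] = 1/p = 1/(2/5) = 5/2

5/2


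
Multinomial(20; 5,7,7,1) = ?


20! = 2432902008176640000
Denominator: 5!=120 * 7!=5040 * 7!=5040 * 1!=1
Coefficient = 2432902008176640000 / 3048192000 = 798145920

798145920


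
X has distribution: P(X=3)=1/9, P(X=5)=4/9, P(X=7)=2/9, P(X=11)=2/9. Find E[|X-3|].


E[|X-3|] = sum(g(x)*P(x))
= 0*1/9 + 2*4/9 + 4*2/9 + 8*2/9
= 32/9

32/9


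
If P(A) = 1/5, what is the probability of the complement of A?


P(A') = 1 - P(A) = 1 - 1/5 = 4/5

4/5


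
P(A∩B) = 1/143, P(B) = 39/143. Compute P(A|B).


P(A|B) = P(A∩B)/P(B) = (1/143)/(39/143) = 1/39

1/39


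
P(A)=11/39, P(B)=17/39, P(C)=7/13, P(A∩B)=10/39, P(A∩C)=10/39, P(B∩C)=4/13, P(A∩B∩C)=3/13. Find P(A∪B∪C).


P(A∪B∪C) = P(A)+P(B)+P(C) - P(AB)-P(AC)-P(BC) + P(ABC)
= 11/39+17/39+7/13 - 10/39-10/39-4/13 + 3/13
= 2/3

2/3


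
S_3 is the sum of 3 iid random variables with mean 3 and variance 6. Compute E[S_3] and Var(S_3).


E[S_n] = n*mu = 3*3 = 9
Var(S_n) = n*sigma^2 = 3*6 = 18

E[S_3]=9, Var(S_3)=18


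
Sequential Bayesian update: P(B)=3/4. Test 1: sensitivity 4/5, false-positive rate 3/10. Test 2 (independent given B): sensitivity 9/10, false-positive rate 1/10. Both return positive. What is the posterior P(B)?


After test 1: P(+) = 4/5*3/4 + 3/10*1/4 = 27/40
P(B|+) = (3/5)/(27/40) = 8/9
After test 2 (use post1 as new prior): P(+) = 9/10*8/9 + 1/10*1/9 = 73/90
P(B|+,+) = (4/5)/(73/90) = 72/73

72/73


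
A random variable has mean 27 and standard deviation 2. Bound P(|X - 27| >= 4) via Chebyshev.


k = 4/2 = 2
Chebyshev: P(|X-mu| >= k*sigma) <= 1/k^2 = 1/2^2 = 1/4

1/4


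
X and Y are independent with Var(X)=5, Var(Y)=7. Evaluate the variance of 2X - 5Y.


Independence => Cov(X,Y)=0
Var(2X - 5Y) = 2^2*Var(X) + (-5)^2*Var(Y)
= 4*5 + 25*7 = 195

195


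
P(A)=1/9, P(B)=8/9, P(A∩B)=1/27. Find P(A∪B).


P(A∪B) = P(A) + P(B) - P(A∩B)
= 1/9 + 8/9 - 1/27 = 26/27

26/27


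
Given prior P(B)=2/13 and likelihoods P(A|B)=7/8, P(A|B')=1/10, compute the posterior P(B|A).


P(A) = P(A|B)P(B) + P(A|B')P(B') = 7/8*2/13 + 1/10*11/13 = 57/260
P(B|A) = P(A|B)P(B)/P(A) = (7/52)/(57/260) = 35/57

35/57


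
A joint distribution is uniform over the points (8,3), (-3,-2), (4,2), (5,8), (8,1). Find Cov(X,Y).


E[X]=22/5, E[Y]=12/5, E[XY]=86/5
Cov(X,Y) = E[XY] - E[X]E[Y] = 86/5 - 22/5*12/5 = 166/25

166/25


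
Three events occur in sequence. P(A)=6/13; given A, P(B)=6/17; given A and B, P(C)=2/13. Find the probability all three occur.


P(A∩B∩C) = P(A) * P(B|A) * P(C|A∩B)
= 6/13 * 6/17 * 2/13
= 36/221 * 2/13 = 72/2873

72/2873


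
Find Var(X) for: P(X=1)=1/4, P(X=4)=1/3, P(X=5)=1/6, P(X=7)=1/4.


E[X] = 25/6, E[X^2] = 22
Var(X) = E[X^2] - (E[X])^2 = 22 - (25/6)^2 = 167/36

167/36


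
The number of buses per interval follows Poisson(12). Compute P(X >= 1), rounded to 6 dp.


P(X>=1) = 1 - P(X<=0) = 1 - (e^(-12)*12^0/0!)
≈ 1 - 0.0000061442 = 0.9999938558
≈ 0.999994

0.999994


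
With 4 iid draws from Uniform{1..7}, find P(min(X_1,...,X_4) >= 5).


P(min >= 5) = P(all X_i >= 5) = (P(X_1 >= 5))^4
= (3/7)^4 = 81/2401

81/2401


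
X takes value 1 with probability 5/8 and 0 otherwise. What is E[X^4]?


For Bernoulli: X in {0,1}
E[X^4] = 0^4*(1-5/8) + 1^4*5/8 = 5/8

5/8


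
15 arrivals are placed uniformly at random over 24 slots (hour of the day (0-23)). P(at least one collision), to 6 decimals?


P(all different) = prod((24-i)/24 for i=0..14) = 0.003387
P(at least one match) = 1 - 0.003387 = 0.996613

0.996613


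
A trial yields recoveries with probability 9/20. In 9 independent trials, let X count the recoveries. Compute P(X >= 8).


P(X>=8) = P(X=8) + P(X=9)
= 4261625379/512000000000 + 387420489/512000000000
= 1162261467/128000000000

1162261467/128000000000


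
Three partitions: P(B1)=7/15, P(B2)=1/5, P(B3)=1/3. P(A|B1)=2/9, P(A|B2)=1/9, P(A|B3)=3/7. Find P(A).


P(A) = P(A|B1)P(B1) + P(A|B2)P(B2) + P(A|B3)P(B3)
= 2/9*7/15 + 1/9*1/5 + 3/7*1/3
= 14/135 + 1/45 + 1/7 = 254/945

254/945


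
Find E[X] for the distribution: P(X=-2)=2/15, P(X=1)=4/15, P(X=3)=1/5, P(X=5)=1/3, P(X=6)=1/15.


E[X] = sum(x * P(x))
= -2*2/15 + 1*4/15 + 3*1/5 + 5*1/3 + 6*1/15
= 8/3

8/3


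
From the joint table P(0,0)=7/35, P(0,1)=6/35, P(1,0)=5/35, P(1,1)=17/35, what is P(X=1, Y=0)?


Read from table: P(X=1, Y=0) = 5/35 = 1/7

1/7


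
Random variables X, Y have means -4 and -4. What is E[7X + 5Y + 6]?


E[7X + 5Y + 6] = 7*E[X] + 5*E[Y] + 6
= (7)*(-4) + (5)*(-4) + (6)
= -28 - 20 + 6 = -42

-42


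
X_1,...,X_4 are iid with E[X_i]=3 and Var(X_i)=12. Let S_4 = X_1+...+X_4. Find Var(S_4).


By independence, Var(S_n) = n*Var(X_1) = 4*12 = 48

48


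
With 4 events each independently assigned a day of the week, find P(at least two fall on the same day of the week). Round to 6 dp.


P(all different) = prod((7-i)/7 for i=0..3) = 0.349854
P(at least one match) = 1 - 0.349854 = 0.650146

0.650146


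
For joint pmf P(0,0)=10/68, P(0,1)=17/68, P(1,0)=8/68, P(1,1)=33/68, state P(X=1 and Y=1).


Read from table: P(X=1, Y=1) = 33/68

33/68


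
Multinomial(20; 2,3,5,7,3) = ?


20! = 2432902008176640000
Denominator: 2!=2 * 3!=6 * 5!=120 * 7!=5040 * 3!=6
Coefficient = 2432902008176640000 / 43545600 = 55870214400

55870214400


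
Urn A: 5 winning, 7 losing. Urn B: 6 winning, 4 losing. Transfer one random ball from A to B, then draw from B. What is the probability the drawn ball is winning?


P(transfer winning) = 5/12; P(transfer losing) = 7/12
If winning transferred: Urn II has 7 winning of 11, so P(winning|winning moved) = 7/11
If losing transferred: Urn II has 6 winning of 11, so P(winning|losing moved) = 6/11
By total probability: P(winning) = 5/12*7/11 + 7/12*6/11 = 7/12

7/12


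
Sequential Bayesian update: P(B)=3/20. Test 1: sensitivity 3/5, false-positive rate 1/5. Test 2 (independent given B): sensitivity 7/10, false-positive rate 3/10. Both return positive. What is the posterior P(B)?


After test 1: P(+) = 3/5*3/20 + 1/5*17/20 = 13/50
P(B|+) = (9/100)/(13/50) = 9/26
After test 2 (use post1 as new prior): P(+) = 7/10*9/26 + 3/10*17/26 = 57/130
P(B|+,+) = (63/260)/(57/130) = 21/38

21/38


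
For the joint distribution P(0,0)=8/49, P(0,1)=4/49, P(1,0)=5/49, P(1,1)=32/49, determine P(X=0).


P(X=0) = P(0,0)+P(0,1) = 8/49 + 4/49 = 12/49

12/49


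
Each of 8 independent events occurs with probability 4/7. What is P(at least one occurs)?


P(at least one) = 1 - P(none)
P(none) = (1 - 4/7)^8 = (3/7)^8 = 6561/5764801
P(at least one) = 1 - 6561/5764801 = 5758240/5764801

5758240/5764801


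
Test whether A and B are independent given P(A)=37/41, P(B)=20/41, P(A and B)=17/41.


P(A)*P(B) = 37/41*20/41 = 740/1681
P(A∩B) = 17/41 != 740/1681, so not independent

No, A and B are not independent


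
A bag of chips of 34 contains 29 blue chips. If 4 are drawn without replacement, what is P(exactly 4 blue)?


P(X=4) = C(29,4)*C(5,0) / C(34,4)
= 23751*1 / 46376
= 23751/46376

23751/46376


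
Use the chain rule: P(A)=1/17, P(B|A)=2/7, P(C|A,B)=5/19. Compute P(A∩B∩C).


P(A∩B∩C) = P(A) * P(B|A) * P(C|A∩B)
= 1/17 * 2/7 * 5/19
= 2/119 * 5/19 = 10/2261

10/2261


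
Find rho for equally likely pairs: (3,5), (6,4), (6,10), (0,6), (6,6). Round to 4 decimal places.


Cov(X,Y) = 0.9600, Var(X) = 5.7600, Var(Y) = 4.1600
rho = Cov/(sqrt(VarX)*sqrt(VarY)) = 0.1961

0.1961


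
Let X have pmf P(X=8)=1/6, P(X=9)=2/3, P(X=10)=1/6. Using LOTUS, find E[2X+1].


E[2X+1] = sum(g(x)*P(x))
= 17*1/6 + 19*2/3 + 21*1/6
= 19

19


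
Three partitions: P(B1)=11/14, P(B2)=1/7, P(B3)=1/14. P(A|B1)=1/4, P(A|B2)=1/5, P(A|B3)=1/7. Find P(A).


P(A) = P(A|B1)P(B1) + P(A|B2)P(B2) + P(A|B3)P(B3)
= 1/4*11/14 + 1/5*1/7 + 1/7*1/14
= 11/56 + 1/35 + 1/98 = 461/1960

461/1960


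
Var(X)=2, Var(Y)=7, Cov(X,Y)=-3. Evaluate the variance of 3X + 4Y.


Var(3X + 4Y) = 3^2*Var(X) + 4^2*Var(Y) + 2*3*4*Cov(X,Y)
= 9*2 + 16*7 + 24*(-3)
= 18 + 112 - 72 = 58

58


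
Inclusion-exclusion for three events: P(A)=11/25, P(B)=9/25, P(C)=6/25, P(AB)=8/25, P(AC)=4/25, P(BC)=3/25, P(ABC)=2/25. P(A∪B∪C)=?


P(A∪B∪C) = P(A)+P(B)+P(C) - P(AB)-P(AC)-P(BC) + P(ABC)
= 11/25+9/25+6/25 - 8/25-4/25-3/25 + 2/25
= 13/25

13/25


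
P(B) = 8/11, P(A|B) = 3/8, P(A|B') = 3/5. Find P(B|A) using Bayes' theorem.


P(A) = P(A|B)P(B) + P(A|B')P(B') = 3/8*8/11 + 3/5*3/11 = 24/55
P(B|A) = P(A|B)P(B)/P(A) = (3/11)/(24/55) = 5/8

5/8


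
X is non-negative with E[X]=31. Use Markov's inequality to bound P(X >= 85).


Markov: P(X >= a) <= E[X]/a
P(X >= 85) <= 31/85

31/85


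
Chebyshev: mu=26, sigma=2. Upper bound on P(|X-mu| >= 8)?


k = 8/2 = 4
Chebyshev: P(|X-mu| >= k*sigma) <= 1/k^2 = 1/4^2 = 1/16

1/16


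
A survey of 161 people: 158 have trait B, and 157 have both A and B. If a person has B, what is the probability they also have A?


P(A|B) = P(A∩B)/P(B) = (157/161)/(158/161) = 157/158

157/158


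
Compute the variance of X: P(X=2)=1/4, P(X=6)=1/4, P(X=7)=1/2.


E[X] = 11/2, E[X^2] = 69/2
Var(X) = E[X^2] - (E[X])^2 = 69/2 - (11/2)^2 = 17/4

17/4


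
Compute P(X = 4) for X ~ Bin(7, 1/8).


P(X=4) = C(7,4) * p^4 * (1-p)^3
= 35 * 1/4096 * 343/512
= 12005/2097152

12005/2097152


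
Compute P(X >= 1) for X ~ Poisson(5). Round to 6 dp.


P(X>=1) = 1 - P(X<=0) = 1 - (e^(-5)*5^0/0!)
≈ 1 - 0.0067379470 = 0.9932620530
≈ 0.993262

0.993262


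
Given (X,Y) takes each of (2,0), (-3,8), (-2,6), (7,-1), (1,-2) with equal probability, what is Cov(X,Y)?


E[X]=1, E[Y]=11/5, E[XY]=-9
Cov(X,Y) = E[XY] - E[X]E[Y] = -9 - 1*11/5 = -56/5

-56/5


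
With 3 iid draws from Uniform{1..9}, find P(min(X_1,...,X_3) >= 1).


P(min >= 1) = P(all X_i >= 1) = (P(X_1 >= 1))^3
= (9/9)^3 = 1^3 = 1

1


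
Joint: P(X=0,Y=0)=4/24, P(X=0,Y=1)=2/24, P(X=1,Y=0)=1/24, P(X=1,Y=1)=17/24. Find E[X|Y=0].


P(Y=0) = 5/24
E[X|Y=0] = (0*4 + 1*1)/5 = 1/5

1/5


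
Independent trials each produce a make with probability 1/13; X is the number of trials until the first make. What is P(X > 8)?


P(X > 8) = P(first 8 trials all fail) = (1-p)^8 = (12/13)^8 = 429981696/815730721

429981696/815730721


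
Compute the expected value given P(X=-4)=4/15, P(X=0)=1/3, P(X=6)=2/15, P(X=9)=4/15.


E[X] = sum(x * P(x))
= -4*4/15 + 0*1/3 + 6*2/15 + 9*4/15
= 32/15

32/15


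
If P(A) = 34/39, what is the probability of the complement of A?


P(A') = 1 - P(A) = 1 - 34/39 = 5/39

5/39


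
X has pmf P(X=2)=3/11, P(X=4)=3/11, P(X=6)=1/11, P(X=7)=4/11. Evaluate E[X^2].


E[X^2] = sum(x^2 * P(x))
= 4*3/11 + 16*3/11 + 36*1/11 + 49*4/11
= 292/11

292/11


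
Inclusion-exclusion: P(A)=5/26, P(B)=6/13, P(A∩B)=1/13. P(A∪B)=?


P(A∪B) = P(A) + P(B) - P(A∩B)
= 5/26 + 6/13 - 1/13 = 15/26

15/26


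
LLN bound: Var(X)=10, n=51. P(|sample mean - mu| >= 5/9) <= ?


Var(Xbar) = Var(X)/n = 10/51
Chebyshev: P(|Xbar-mu| >= 5/9) <= Var(Xbar)/(5/9)^2 = (10/51)/(25/81) = 54/85

54/85


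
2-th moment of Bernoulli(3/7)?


For Bernoulli: X in {0,1}
E[X^2] = 0^2*(1-3/7) + 1^2*3/7 = 3/7

3/7


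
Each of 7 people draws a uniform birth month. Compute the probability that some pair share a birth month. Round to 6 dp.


P(all different) = prod((12-i)/12 for i=0..6) = 0.111400
P(at least one match) = 1 - 0.111400 = 0.888600

0.888600


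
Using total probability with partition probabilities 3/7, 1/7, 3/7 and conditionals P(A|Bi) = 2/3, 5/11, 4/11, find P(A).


P(A) = P(A|B1)P(B1) + P(A|B2)P(B2) + P(A|B3)P(B3)
= 2/3*3/7 + 5/11*1/7 + 4/11*3/7
= 2/7 + 5/77 + 12/77 = 39/77

39/77


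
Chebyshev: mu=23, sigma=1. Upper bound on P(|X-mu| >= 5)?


k = 5/1 = 5
Chebyshev: P(|X-mu| >= k*sigma) <= 1/k^2 = 1/5^2 = 1/25

1/25


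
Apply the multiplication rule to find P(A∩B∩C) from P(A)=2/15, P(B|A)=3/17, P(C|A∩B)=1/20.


P(A∩B∩C) = P(A) * P(B|A) * P(C|A∩B)
= 2/15 * 3/17 * 1/20
= 2/85 * 1/20 = 1/850

1/850


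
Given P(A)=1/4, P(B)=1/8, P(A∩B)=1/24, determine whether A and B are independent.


P(A)*P(B) = 1/4*1/8 = 1/32
P(A∩B) = 1/24 != 1/32, so not independent

No, A and B are not independent


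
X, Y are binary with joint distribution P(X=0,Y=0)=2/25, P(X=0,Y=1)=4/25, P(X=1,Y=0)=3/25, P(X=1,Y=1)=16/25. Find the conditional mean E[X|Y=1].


P(Y=1) = 20/25
E[X|Y=1] = (0*4 + 1*16)/20 = 16/20 = 4/5

4/5


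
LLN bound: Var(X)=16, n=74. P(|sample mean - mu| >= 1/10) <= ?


Var(Xbar) = Var(X)/n = 16/74
Chebyshev: P(|Xbar-mu| >= 1/10) <= Var(Xbar)/(1/10)^2 = (8/37)/(1/100) = 800/37
Bound exceeds 1, so trivial bound: 1

1


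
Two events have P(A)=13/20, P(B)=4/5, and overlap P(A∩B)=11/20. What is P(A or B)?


P(A∪B) = P(A) + P(B) - P(A∩B)
= 13/20 + 4/5 - 11/20 = 9/10

9/10


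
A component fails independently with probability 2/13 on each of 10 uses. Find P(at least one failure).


P(at least one) = 1 - P(none)
P(none) = (1 - 2/13)^10 = (11/13)^10 = 25937424601/137858491849
P(at least one) = 1 - 25937424601/137858491849 = 111921067248/137858491849

111921067248/137858491849


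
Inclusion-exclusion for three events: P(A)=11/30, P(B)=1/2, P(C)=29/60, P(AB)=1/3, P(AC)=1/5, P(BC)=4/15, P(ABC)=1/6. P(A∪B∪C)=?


P(A∪B∪C) = P(A)+P(B)+P(C) - P(AB)-P(AC)-P(BC) + P(ABC)
= 11/30+1/2+29/60 - 1/3-1/5-4/15 + 1/6
= 43/60

43/60


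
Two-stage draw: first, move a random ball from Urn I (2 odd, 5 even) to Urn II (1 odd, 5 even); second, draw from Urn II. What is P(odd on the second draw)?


P(transfer odd) = 2/7; P(transfer even) = 5/7
If odd transferred: Urn II has 2 odd of 7, so P(odd|odd moved) = 2/7
If even transferred: Urn II has 1 odd of 7, so P(odd|even moved) = 1/7
By total probability: P(odd) = 2/7*2/7 + 5/7*1/7 = 9/49

9/49


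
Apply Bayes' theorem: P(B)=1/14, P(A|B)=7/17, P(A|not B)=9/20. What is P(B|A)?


P(A) = P(A|B)P(B) + P(A|B')P(B') = 7/17*1/14 + 9/20*13/14 = 2129/4760
P(B|A) = P(A|B)P(B)/P(A) = (1/34)/(2129/4760) = 140/2129

140/2129


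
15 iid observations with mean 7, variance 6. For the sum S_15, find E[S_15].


E[S_n] = n*E[X_1] = 15*7 = 105

105


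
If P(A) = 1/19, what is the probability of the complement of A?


P(A') = 1 - P(A) = 1 - 1/19 = 18/19

18/19


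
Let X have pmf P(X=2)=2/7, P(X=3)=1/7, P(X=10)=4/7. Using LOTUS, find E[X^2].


E[X^2] = sum(g(x)*P(x))
= 4*2/7 + 9*1/7 + 100*4/7
= 417/7

417/7


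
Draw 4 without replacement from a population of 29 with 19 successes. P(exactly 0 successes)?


P(X=0) = C(19,0)*C(10,4) / C(29,4)
= 1*210 / 23751
= 210/23751 = 10/1131

10/1131


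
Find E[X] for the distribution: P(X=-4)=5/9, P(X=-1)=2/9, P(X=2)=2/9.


E[X] = sum(x * P(x))
= -4*5/9 - 1*2/9 + 2*2/9
= -2

-2


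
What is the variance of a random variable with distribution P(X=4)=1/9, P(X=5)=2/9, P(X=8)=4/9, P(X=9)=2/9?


E[X] = 64/9, E[X^2] = 484/9
Var(X) = E[X^2] - (E[X])^2 = 484/9 - (64/9)^2 = 260/81

260/81


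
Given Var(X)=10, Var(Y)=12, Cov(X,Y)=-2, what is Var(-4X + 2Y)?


Var(-4X + 2Y) = (-4)^2*Var(X) + 2^2*Var(Y) + 2*(-4)*2*Cov(X,Y)
= 16*10 + 4*12 - 16*(-2)
= 160 + 48 + 32 = 240

240


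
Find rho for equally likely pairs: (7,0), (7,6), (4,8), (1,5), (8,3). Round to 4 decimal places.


Cov(X,Y) = -3.1600, Var(X) = 6.6400, Var(Y) = 7.4400
rho = Cov/(sqrt(VarX)*sqrt(VarY)) = -0.4496

-0.4496


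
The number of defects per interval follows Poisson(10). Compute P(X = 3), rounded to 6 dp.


P(X=3) = e^(-10) * 10^3 / 3!
≈ 0.00004539992976 * 1000 / 6
≈ 0.007567

0.007567


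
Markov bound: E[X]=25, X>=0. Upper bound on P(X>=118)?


Markov: P(X >= a) <= E[X]/a
P(X >= 118) <= 25/118

25/118


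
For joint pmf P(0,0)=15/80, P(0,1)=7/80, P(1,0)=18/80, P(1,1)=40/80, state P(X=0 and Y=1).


Read from table: P(X=0, Y=1) = 7/80

7/80


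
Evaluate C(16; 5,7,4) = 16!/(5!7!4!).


16! = 20922789888000
Denominator: 5!=120 * 7!=5040 * 4!=24
Coefficient = 20922789888000 / 14515200 = 1441440

1441440


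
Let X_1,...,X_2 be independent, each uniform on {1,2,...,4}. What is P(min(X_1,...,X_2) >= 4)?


P(min >= 4) = P(all X_i >= 4) = (P(X_1 >= 4))^2
= (1/4)^2 = 1/16

1/16


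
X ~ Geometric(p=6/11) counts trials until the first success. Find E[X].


For geometric (trials until first success), E[X] = 1/p = 1/(6/11) = 11/6

11/6


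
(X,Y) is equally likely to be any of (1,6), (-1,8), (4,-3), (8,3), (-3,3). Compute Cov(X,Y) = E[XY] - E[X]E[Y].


E[X]=9/5, E[Y]=17/5, E[XY]=1/5
Cov(X,Y) = E[XY] - E[X]E[Y] = 1/5 - 9/5*17/5 = -148/25

-148/25


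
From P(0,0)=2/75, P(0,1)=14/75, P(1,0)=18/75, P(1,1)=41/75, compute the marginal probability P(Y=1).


P(Y=1) = P(0,1)+P(1,1) = 14/75 + 41/75 = 55/75 = 11/15

11/15


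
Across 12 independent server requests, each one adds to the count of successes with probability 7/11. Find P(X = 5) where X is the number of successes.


P(X=5) = C(12,5) * p^5 * (1-p)^7
= 792 * 16807/161051 * 16384/19487171
= 19826343936/285311670611

19826343936/285311670611


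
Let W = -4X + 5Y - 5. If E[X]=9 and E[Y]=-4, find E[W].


E[-4X + 5Y - 5] = -4*E[X] + 5*E[Y] - 5
= (-4)*(9) + (5)*(-4) + (-5)
= -36 - 20 - 5 = -61

-61


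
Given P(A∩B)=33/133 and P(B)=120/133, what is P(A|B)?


P(A|B) = P(A∩B)/P(B) = (33/133)/(120/133) = 33/120 = 11/40

11/40


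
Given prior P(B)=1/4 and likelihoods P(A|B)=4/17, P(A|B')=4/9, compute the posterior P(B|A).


P(A) = P(A|B)P(B) + P(A|B')P(B') = 4/17*1/4 + 4/9*3/4 = 20/51
P(B|A) = P(A|B)P(B)/P(A) = (1/17)/(20/51) = 3/20

3/20


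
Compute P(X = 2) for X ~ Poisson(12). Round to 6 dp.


P(X=2) = e^(-12) * 12^2 / 2!
≈ 0.000006144212353 * 144 / 2
≈ 0.000442

0.000442


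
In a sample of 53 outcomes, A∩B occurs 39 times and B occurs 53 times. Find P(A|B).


P(A|B) = P(A∩B)/P(B) = (39/53)/(53/53) = 39/53

39/53


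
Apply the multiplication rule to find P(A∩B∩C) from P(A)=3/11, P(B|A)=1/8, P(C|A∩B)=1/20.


P(A∩B∩C) = P(A) * P(B|A) * P(C|A∩B)
= 3/11 * 1/8 * 1/20
= 3/88 * 1/20 = 3/1760

3/1760


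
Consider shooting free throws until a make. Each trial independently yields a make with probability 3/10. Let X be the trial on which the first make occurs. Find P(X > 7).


P(X > 7) = P(first 7 trials all fail) = (1-p)^7 = (7/10)^7 = 823543/10000000

823543/10000000


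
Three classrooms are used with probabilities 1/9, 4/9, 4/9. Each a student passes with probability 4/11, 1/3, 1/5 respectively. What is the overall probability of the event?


P(A) = P(A|B1)P(B1) + P(A|B2)P(B2) + P(A|B3)P(B3)
= 4/11*1/9 + 1/3*4/9 + 1/5*4/9
= 4/99 + 4/27 + 4/45 = 412/1485

412/1485


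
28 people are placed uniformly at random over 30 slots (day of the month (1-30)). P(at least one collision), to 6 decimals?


P(all different) = prod((30-i)/30 for i=0..27) = 0.000000
P(at least one match) = 1 - 0.000000 = 1.000000

1.000000


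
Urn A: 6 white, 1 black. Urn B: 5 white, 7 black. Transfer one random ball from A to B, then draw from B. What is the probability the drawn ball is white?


P(transfer white) = 6/7; P(transfer black) = 1/7
If white transferred: Urn II has 6 white of 13, so P(white|white moved) = 6/13
If black transferred: Urn II has 5 white of 13, so P(white|black moved) = 5/13
By total probability: P(white) = 6/7*6/13 + 1/7*5/13 = 41/91

41/91


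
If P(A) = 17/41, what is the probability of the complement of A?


P(A') = 1 - P(A) = 1 - 17/41 = 24/41

24/41


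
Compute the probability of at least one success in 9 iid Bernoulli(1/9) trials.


P(at least one) = 1 - P(none)
P(none) = (1 - 1/9)^9 = (8/9)^9 = 134217728/387420489
P(at least one) = 1 - 134217728/387420489 = 253202761/387420489

253202761/387420489


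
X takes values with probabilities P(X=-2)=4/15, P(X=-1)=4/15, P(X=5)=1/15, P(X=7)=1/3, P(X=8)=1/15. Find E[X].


E[X] = sum(x * P(x))
= -2*4/15 - 1*4/15 + 5*1/15 + 7*1/3 + 8*1/15
= 12/5

12/5


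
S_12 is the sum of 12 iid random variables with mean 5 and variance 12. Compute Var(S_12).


By independence, Var(S_n) = n*Var(X_1) = 12*12 = 144

144


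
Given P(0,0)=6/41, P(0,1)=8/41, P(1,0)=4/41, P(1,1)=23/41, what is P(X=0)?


P(X=0) = P(0,0)+P(0,1) = 6/41 + 8/41 = 14/41

14/41


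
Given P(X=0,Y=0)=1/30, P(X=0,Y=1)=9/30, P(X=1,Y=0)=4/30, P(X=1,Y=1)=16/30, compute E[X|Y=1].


P(Y=1) = 25/30
E[X|Y=1] = (0*9 + 1*16)/25 = 16/25

16/25


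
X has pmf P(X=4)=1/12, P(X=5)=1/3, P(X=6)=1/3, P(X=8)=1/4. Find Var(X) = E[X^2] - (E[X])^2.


E[X] = 6, E[X^2] = 113/3
Var(X) = E[X^2] - (E[X])^2 = 113/3 - (6)^2 = 5/3

5/3


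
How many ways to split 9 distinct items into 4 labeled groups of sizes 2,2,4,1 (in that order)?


9! = 362880
Denominator: 2!=2 * 2!=2 * 4!=24 * 1!=1
Coefficient = 362880 / 96 = 3780

3780


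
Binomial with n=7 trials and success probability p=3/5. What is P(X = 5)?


P(X=5) = C(7,5) * p^5 * (1-p)^2
= 21 * 243/3125 * 4/25
= 20412/78125

20412/78125


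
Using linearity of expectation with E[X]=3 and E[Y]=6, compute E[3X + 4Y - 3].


E[3X + 4Y - 3] = 3*E[X] + 4*E[Y] - 3
= (3)*(3) + (4)*(6) + (-3)
= 9 + 24 - 3 = 30

30


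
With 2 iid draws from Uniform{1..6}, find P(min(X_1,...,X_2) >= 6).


P(min >= 6) = P(all X_i >= 6) = (P(X_1 >= 6))^2
= (1/6)^2 = 1/36

1/36


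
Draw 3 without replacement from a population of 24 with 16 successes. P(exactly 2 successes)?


P(X=2) = C(16,2)*C(8,1) / C(24,3)
= 120*8 / 2024
= 960/2024 = 120/253

120/253


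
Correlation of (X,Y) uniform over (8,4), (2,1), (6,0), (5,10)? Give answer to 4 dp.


Cov(X,Y) = 1.3125, Var(X) = 4.6875, Var(Y) = 15.1875
rho = Cov/(sqrt(VarX)*sqrt(VarY)) = 0.1556

0.1556


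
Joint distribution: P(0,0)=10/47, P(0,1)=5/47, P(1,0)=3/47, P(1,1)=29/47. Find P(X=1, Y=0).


Read from table: P(X=1, Y=0) = 3/47

3/47


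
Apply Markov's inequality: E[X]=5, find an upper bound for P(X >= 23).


Markov: P(X >= a) <= E[X]/a
P(X >= 23) <= 5/23

5/23


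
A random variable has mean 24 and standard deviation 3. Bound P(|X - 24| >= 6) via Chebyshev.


k = 6/3 = 2
Chebyshev: P(|X-mu| >= k*sigma) <= 1/k^2 = 1/2^2 = 1/4

1/4


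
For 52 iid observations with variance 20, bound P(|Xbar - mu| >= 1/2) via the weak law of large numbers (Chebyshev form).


Var(Xbar) = Var(X)/n = 20/52
Chebyshev: P(|Xbar-mu| >= 1/2) <= Var(Xbar)/(1/2)^2 = (5/13)/(1/4) = 20/13
Bound exceeds 1, so trivial bound: 1

1


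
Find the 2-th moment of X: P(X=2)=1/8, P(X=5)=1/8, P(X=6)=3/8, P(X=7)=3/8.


E[X^2] = sum(x^2 * P(x))
= 4*1/8 + 25*1/8 + 36*3/8 + 49*3/8
= 71/2

71/2


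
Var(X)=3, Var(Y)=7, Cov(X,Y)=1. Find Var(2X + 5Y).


Var(2X + 5Y) = 2^2*Var(X) + 5^2*Var(Y) + 2*2*5*Cov(X,Y)
= 4*3 + 25*7 + 20*1
= 12 + 175 + 20 = 207

207


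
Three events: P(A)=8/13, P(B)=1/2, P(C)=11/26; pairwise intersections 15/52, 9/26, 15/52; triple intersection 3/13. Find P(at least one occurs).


P(A∪B∪C) = P(A)+P(B)+P(C) - P(AB)-P(AC)-P(BC) + P(ABC)
= 8/13+1/2+11/26 - 15/52-9/26-15/52 + 3/13
= 11/13

11/13


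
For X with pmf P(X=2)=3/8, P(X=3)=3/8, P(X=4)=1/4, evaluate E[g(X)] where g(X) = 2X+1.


E[2X+1] = sum(g(x)*P(x))
= 5*3/8 + 7*3/8 + 9*1/4
= 27/4

27/4


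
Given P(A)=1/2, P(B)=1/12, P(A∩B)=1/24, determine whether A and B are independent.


P(A)*P(B) = 1/2*1/12 = 1/24
P(A∩B) = 1/24, which equals P(A)P(B), so independent

Yes, A and B are independent


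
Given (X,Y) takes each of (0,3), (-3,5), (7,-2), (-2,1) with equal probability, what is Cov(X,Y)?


E[X]=1/2, E[Y]=7/4, E[XY]=-31/4
Cov(X,Y) = E[XY] - E[X]E[Y] = -31/4 - 1/2*7/4 = -69/8

-69/8


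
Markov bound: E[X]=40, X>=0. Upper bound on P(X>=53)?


Markov: P(X >= a) <= E[X]/a
P(X >= 53) <= 40/53

40/53


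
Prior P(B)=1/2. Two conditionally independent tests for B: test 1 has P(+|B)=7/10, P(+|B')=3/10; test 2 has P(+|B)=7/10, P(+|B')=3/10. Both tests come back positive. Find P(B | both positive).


After test 1: P(+) = 7/10*1/2 + 3/10*1/2 = 1/2
P(B|+) = (7/20)/(1/2) = 7/10
After test 2 (use post1 as new prior): P(+) = 7/10*7/10 + 3/10*3/10 = 29/50
P(B|+,+) = (49/100)/(29/50) = 49/58

49/58


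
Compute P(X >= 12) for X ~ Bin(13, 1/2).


P(X>=12) = P(X=12) + P(X=13)
= 13/8192 + 1/8192
= 7/4096

7/4096


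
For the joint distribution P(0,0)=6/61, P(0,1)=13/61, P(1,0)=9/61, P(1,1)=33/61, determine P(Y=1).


P(Y=1) = P(0,1)+P(1,1) = 13/61 + 33/61 = 46/61

46/61


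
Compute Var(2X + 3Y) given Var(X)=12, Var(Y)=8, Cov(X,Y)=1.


Var(2X + 3Y) = 2^2*Var(X) + 3^2*Var(Y) + 2*2*3*Cov(X,Y)
= 4*12 + 9*8 + 12*1
= 48 + 72 + 12 = 132

132


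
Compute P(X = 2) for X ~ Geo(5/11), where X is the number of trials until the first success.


P(X=2) = (1-p)^1 * p = (6/11)^1 * 5/11
= 6/11 * 5/11 = 30/121

30/121


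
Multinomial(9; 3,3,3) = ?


9! = 362880
Denominator: 3!=6 * 3!=6 * 3!=6
Coefficient = 362880 / 216 = 1680

1680


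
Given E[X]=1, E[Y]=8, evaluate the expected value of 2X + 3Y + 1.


E[2X + 3Y + 1] = 2*E[X] + 3*E[Y] + 1
= (2)*(1) + (3)*(8) + (1)
= 2 + 24 + 1 = 27

27


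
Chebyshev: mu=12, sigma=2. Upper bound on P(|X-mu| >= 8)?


k = 8/2 = 4
Chebyshev: P(|X-mu| >= k*sigma) <= 1/k^2 = 1/4^2 = 1/16

1/16


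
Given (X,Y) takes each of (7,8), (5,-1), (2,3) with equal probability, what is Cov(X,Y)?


E[X]=14/3, E[Y]=10/3, E[XY]=19
Cov(X,Y) = E[XY] - E[X]E[Y] = 19 - 14/3*10/3 = 31/9

31/9


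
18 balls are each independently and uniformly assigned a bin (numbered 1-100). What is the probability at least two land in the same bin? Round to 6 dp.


P(all different) = prod((100-i)/100 for i=0..17) = 0.196326
P(at least one match) = 1 - 0.196326 = 0.803674

0.803674


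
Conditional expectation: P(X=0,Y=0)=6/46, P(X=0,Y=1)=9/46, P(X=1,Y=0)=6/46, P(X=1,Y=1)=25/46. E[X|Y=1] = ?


P(Y=1) = 34/46
E[X|Y=1] = (0*9 + 1*25)/34 = 25/34

25/34


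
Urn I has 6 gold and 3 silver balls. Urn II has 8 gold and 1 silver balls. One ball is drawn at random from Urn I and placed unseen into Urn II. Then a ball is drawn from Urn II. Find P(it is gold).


P(transfer gold) = 6/9 = 2/3; P(transfer silver) = 1/3
If gold transferred: Urn II has 9 gold of 10, so P(gold|gold moved) = 9/10
If silver transferred: Urn II has 8 gold of 10, so P(gold|silver moved) = 4/5
By total probability: P(gold) = 2/3*9/10 + 1/3*4/5 = 13/15

13/15


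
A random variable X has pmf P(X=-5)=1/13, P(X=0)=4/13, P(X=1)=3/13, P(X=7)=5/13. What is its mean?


E[X] = sum(x * P(x))
= -5*1/13 + 0*4/13 + 1*3/13 + 7*5/13
= 33/13

33/13


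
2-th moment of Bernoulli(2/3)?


For Bernoulli: X in {0,1}
E[X^2] = 0^2*(1-2/3) + 1^2*2/3 = 2/3

2/3


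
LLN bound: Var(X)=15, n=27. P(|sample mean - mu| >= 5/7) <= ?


Var(Xbar) = Var(X)/n = 15/27
Chebyshev: P(|Xbar-mu| >= 5/7) <= Var(Xbar)/(5/7)^2 = (5/9)/(25/49) = 49/45
Bound exceeds 1, so trivial bound: 1

1


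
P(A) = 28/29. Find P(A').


P(A') = 1 - P(A) = 1 - 28/29 = 1/29

1/29


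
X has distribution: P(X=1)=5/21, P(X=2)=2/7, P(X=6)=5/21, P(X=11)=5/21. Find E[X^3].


E[X^3] = sum(g(x)*P(x))
= 1*5/21 + 8*2/7 + 216*5/21 + 1331*5/21
= 2596/7

2596/7


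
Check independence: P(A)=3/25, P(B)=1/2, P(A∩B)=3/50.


P(A)*P(B) = 3/25*1/2 = 3/50
P(A∩B) = 3/50, which equals P(A)P(B), so independent

Yes, A and B are independent


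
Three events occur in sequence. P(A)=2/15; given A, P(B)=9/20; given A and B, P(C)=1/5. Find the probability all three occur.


P(A∩B∩C) = P(A) * P(B|A) * P(C|A∩B)
= 2/15 * 9/20 * 1/5
= 3/50 * 1/5 = 3/250

3/250


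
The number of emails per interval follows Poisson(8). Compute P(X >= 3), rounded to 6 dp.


P(X>=3) = 1 - P(X<=2) = 1 - (e^(-8)*8^0/0! + e^(-8)*8^1/1! + e^(-8)*8^2/2!)
≈ 1 - (0.0003354626 + 0.0026837010 + 0.0107348041)
= 1 - 0.0137539677 = 0.9862460323
≈ 0.986246

0.986246


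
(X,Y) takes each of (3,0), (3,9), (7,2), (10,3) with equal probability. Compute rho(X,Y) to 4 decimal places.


Cov(X,Y) = -2.3750, Var(X) = 8.6875, Var(Y) = 11.2500
rho = Cov/(sqrt(VarX)*sqrt(VarY)) = -0.2402

-0.2402


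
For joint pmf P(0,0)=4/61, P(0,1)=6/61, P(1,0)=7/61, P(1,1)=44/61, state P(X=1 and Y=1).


Read from table: P(X=1, Y=1) = 44/61

44/61


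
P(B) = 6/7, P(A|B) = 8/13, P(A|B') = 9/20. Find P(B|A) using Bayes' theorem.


P(A) = P(A|B)P(B) + P(A|B')P(B') = 8/13*6/7 + 9/20*1/7 = 1077/1820
P(B|A) = P(A|B)P(B)/P(A) = (48/91)/(1077/1820) = 320/359

320/359


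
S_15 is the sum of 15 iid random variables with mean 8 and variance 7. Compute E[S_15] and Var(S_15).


E[S_n] = n*mu = 15*8 = 120
Var(S_n) = n*sigma^2 = 15*7 = 105

E[S_15]=120, Var(S_15)=105


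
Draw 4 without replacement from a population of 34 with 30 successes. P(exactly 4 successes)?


P(X=4) = C(30,4)*C(4,0) / C(34,4)
= 27405*1 / 46376
= 27405/46376

27405/46376


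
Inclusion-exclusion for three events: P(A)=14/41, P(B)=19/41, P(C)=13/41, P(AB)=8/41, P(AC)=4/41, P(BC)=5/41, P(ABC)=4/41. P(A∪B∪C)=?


P(A∪B∪C) = P(A)+P(B)+P(C) - P(AB)-P(AC)-P(BC) + P(ABC)
= 14/41+19/41+13/41 - 8/41-4/41-5/41 + 4/41
= 33/41

33/41


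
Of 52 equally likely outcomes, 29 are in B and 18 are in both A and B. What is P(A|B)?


P(A|B) = P(A∩B)/P(B) = (18/52)/(29/52) = 18/29

18/29


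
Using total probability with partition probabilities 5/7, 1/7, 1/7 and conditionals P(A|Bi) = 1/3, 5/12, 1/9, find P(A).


P(A) = P(A|B1)P(B1) + P(A|B2)P(B2) + P(A|B3)P(B3)
= 1/3*5/7 + 5/12*1/7 + 1/9*1/7
= 5/21 + 5/84 + 1/63 = 79/252

79/252


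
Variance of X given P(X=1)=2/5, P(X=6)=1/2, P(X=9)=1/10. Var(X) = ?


E[X] = 43/10, E[X^2] = 53/2
Var(X) = E[X^2] - (E[X])^2 = 53/2 - (43/10)^2 = 801/100

801/100


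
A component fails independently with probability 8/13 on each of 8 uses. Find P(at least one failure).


P(at least one) = 1 - P(none)
P(none) = (1 - 8/13)^8 = (5/13)^8 = 390625/815730721
P(at least one) = 1 - 390625/815730721 = 815340096/815730721

815340096/815730721


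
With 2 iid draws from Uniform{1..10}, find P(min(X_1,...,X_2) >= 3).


P(min >= 3) = P(all X_i >= 3) = (P(X_1 >= 3))^2
= (8/10)^2 = (4/5)^2 = 16/25

16/25


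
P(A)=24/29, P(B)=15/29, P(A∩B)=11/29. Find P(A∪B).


P(A∪B) = P(A) + P(B) - P(A∩B)
= 24/29 + 15/29 - 11/29 = 28/29

28/29


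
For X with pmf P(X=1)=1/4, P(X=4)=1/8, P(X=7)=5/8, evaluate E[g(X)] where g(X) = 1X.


E[1X] = sum(g(x)*P(x))
= 1*1/4 + 4*1/8 + 7*5/8
= 41/8

41/8


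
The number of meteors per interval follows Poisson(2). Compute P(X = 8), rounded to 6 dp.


P(X=8) = e^(-2) * 2^8 / 8!
≈ 0.1353352832 * 256 / 40320
≈ 0.000859

0.000859


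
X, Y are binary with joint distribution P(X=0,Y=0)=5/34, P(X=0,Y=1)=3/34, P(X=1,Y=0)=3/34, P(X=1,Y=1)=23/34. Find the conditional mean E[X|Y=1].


P(Y=1) = 26/34
E[X|Y=1] = (0*3 + 1*23)/26 = 23/26

23/26


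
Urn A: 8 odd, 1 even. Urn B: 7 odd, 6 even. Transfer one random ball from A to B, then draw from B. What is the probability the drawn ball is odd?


P(transfer odd) = 8/9; P(transfer even) = 1/9
If odd transferred: Urn II has 8 odd of 14, so P(odd|odd moved) = 4/7
If even transferred: Urn II has 7 odd of 14, so P(odd|even moved) = 1/2
By total probability: P(odd) = 8/9*4/7 + 1/9*1/2 = 71/126

71/126


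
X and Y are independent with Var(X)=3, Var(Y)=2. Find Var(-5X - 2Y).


Independence => Cov(X,Y)=0
Var(-5X - 2Y) = (-5)^2*Var(X) + (-2)^2*Var(Y)
= 25*3 + 4*2 = 83

83
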